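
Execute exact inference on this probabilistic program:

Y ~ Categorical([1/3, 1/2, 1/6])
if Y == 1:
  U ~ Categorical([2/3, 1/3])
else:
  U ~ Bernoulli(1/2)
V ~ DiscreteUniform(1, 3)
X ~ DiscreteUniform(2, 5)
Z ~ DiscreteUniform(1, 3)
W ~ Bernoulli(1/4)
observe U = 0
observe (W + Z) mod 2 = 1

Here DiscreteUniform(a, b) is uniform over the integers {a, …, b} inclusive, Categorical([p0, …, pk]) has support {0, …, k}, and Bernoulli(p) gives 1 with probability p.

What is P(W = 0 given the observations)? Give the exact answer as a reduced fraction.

Enumerate traces; 108 have nonzero weight after conditioning:
  (Y=0, U=0, V=1, X=2, Z=1, W=0) weight 1/288
  (Y=0, U=0, V=1, X=2, Z=2, W=1) weight 1/864
  (Y=0, U=0, V=1, X=2, Z=3, W=0) weight 1/288
  (Y=0, U=0, V=1, X=3, Z=1, W=0) weight 1/288
  (Y=0, U=0, V=1, X=3, Z=2, W=1) weight 1/864
  (Y=0, U=0, V=1, X=3, Z=3, W=0) weight 1/288
  (Y=0, U=0, V=1, X=4, Z=1, W=0) weight 1/288
  (Y=0, U=0, V=1, X=4, Z=2, W=1) weight 1/864
  … 100 more
Group by W:
  weight(W=0) = 7/24
  weight(W=1) = 7/144
Total weight = 7/24 + 7/144 = 49/144
P(W=0 | obs) = 7/24 / 49/144 = 6/7
P(W=1 | obs) = 7/144 / 49/144 = 1/7

P(W = 0 | obs) = 6/7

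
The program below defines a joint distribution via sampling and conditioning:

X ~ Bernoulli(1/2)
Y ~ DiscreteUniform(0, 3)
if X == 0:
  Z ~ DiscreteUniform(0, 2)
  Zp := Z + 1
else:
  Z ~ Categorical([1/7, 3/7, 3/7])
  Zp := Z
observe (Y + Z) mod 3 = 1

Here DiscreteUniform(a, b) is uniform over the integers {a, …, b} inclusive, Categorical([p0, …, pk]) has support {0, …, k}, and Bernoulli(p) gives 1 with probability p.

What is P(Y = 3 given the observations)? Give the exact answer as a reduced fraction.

P(Y = 3 | obs) = 8/29

Enumerate traces; 8 have nonzero weight after conditioning:
  (X=0, Y=0, Z=1) weight 1/24
  (X=0, Y=1, Z=0) weight 1/24
  (X=0, Y=2, Z=2) weight 1/24
  (X=0, Y=3, Z=1) weight 1/24
  (X=1, Y=0, Z=1) weight 3/56
  (X=1, Y=1, Z=0) weight 1/56
  (X=1, Y=2, Z=2) weight 3/56
  (X=1, Y=3, Z=1) weight 3/56
Group by Y:
  weight(Y=0) = 2/21
  weight(Y=1) = 5/84
  weight(Y=2) = 2/21
  weight(Y=3) = 2/21
Total weight = 2/21 + 5/84 + 2/21 + 2/21 = 29/84
P(Y=0 | obs) = 2/21 / 29/84 = 8/29
P(Y=1 | obs) = 5/84 / 29/84 = 5/29
P(Y=2 | obs) = 2/21 / 29/84 = 8/29
P(Y=3 | obs) = 2/21 / 29/84 = 8/29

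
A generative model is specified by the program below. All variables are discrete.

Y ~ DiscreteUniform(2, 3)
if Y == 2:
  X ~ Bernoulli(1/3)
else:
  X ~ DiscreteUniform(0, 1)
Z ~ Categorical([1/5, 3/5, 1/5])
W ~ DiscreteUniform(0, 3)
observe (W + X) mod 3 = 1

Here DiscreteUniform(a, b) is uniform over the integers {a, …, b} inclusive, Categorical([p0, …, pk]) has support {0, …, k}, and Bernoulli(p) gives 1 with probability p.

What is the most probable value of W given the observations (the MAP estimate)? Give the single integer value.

Enumerate traces; 18 have nonzero weight after conditioning:
  (Y=2, X=0, Z=0, W=1) weight 1/60
  (Y=2, X=0, Z=1, W=1) weight 1/20
  (Y=2, X=0, Z=2, W=1) weight 1/60
  (Y=2, X=1, Z=0, W=0) weight 1/120
  (Y=2, X=1, Z=0, W=3) weight 1/120
  (Y=2, X=1, Z=1, W=0) weight 1/40
  (Y=2, X=1, Z=1, W=3) weight 1/40
  (Y=2, X=1, Z=2, W=0) weight 1/120
  … 10 more
Group by W:
  weight(W=0) = 5/48
  weight(W=1) = 7/48
  weight(W=3) = 5/48
Total weight = 5/48 + 7/48 + 5/48 = 17/48
P(W=0 | obs) = 5/48 / 17/48 = 5/17
P(W=1 | obs) = 7/48 / 17/48 = 7/17
P(W=3 | obs) = 5/48 / 17/48 = 5/17
argmax = 1

argmax_v P(W = v | obs) = 1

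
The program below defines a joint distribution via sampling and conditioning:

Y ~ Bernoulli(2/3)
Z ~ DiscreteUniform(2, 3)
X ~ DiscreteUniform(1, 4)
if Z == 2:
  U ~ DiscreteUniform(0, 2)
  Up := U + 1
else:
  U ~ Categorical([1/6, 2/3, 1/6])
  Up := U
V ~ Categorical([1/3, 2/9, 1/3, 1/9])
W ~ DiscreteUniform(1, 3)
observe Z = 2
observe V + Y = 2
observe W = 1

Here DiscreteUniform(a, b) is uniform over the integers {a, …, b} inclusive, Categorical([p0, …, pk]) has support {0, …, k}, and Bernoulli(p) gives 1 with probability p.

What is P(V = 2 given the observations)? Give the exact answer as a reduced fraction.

Enumerate traces; 24 have nonzero weight after conditioning:
  (Y=0, Z=2, X=1, U=0, V=2, W=1) weight 1/648
  (Y=0, Z=2, X=1, U=1, V=2, W=1) weight 1/648
  (Y=0, Z=2, X=1, U=2, V=2, W=1) weight 1/648
  (Y=0, Z=2, X=2, U=0, V=2, W=1) weight 1/648
  (Y=0, Z=2, X=2, U=1, V=2, W=1) weight 1/648
  (Y=0, Z=2, X=2, U=2, V=2, W=1) weight 1/648
  (Y=0, Z=2, X=3, U=0, V=2, W=1) weight 1/648
  (Y=0, Z=2, X=3, U=1, V=2, W=1) weight 1/648
  (Y=1, Z=2, X=1, U=0, V=1, W=1) weight 1/486
  … 15 more
Group by V:
  weight(V=1) = 2/81
  weight(V=2) = 1/54
Total weight = 2/81 + 1/54 = 7/162
P(V=1 | obs) = 2/81 / 7/162 = 4/7
P(V=2 | obs) = 1/54 / 7/162 = 3/7

P(V = 2 | obs) = 3/7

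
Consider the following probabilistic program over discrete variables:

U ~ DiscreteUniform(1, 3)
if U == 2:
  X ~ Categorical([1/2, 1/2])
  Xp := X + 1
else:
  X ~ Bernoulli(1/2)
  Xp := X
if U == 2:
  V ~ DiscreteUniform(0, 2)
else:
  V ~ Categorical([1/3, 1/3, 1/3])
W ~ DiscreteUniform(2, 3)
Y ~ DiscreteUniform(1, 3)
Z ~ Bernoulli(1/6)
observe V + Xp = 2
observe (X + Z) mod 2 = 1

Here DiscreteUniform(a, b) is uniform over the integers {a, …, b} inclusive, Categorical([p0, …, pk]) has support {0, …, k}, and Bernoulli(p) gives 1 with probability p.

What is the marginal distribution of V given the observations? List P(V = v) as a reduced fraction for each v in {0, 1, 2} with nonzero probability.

Enumerate traces; 36 have nonzero weight after conditioning:
  (U=1, X=0, V=2, W=2, Y=1, Z=1) weight 1/648
  (U=1, X=0, V=2, W=2, Y=2, Z=1) weight 1/648
  (U=1, X=0, V=2, W=2, Y=3, Z=1) weight 1/648
  (U=1, X=0, V=2, W=3, Y=1, Z=1) weight 1/648
  (U=1, X=0, V=2, W=3, Y=2, Z=1) weight 1/648
  (U=1, X=0, V=2, W=3, Y=3, Z=1) weight 1/648
  (U=1, X=1, V=1, W=2, Y=1, Z=0) weight 5/648
  (U=1, X=1, V=1, W=2, Y=2, Z=0) weight 5/648
  (U=2, X=1, V=0, W=2, Y=1, Z=0) weight 5/648
  … 27 more
Group by V:
  weight(V=0) = 5/108
  weight(V=1) = 11/108
  weight(V=2) = 1/54
Total weight = 5/108 + 11/108 + 1/54 = 1/6
P(V=0 | obs) = 5/108 / 1/6 = 5/18
P(V=1 | obs) = 11/108 / 1/6 = 11/18
P(V=2 | obs) = 1/54 / 1/6 = 1/9

P(V=0) = 5/18, P(V=1) = 11/18, P(V=2) = 1/9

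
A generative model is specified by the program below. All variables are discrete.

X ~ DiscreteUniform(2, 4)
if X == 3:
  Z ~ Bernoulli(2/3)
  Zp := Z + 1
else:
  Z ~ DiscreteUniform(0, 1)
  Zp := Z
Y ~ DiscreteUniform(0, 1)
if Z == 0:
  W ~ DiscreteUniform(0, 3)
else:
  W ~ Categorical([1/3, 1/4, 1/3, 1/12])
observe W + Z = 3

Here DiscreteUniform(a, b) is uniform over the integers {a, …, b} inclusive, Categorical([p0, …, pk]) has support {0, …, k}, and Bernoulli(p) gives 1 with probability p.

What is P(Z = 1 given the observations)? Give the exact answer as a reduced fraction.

P(Z = 1 | obs) = 5/8

Enumerate traces; 12 have nonzero weight after conditioning:
  (X=2, Z=0, Y=0, W=3) weight 1/48
  (X=2, Z=0, Y=1, W=3) weight 1/48
  (X=2, Z=1, Y=0, W=2) weight 1/36
  (X=2, Z=1, Y=1, W=2) weight 1/36
  (X=3, Z=0, Y=0, W=3) weight 1/72
  (X=3, Z=0, Y=1, W=3) weight 1/72
  (X=3, Z=1, Y=0, W=2) weight 1/27
  (X=3, Z=1, Y=1, W=2) weight 1/27
  … 4 more
Group by Z:
  weight(Z=0) = 1/9
  weight(Z=1) = 5/27
Total weight = 1/9 + 5/27 = 8/27
P(Z=0 | obs) = 1/9 / 8/27 = 3/8
P(Z=1 | obs) = 5/27 / 8/27 = 5/8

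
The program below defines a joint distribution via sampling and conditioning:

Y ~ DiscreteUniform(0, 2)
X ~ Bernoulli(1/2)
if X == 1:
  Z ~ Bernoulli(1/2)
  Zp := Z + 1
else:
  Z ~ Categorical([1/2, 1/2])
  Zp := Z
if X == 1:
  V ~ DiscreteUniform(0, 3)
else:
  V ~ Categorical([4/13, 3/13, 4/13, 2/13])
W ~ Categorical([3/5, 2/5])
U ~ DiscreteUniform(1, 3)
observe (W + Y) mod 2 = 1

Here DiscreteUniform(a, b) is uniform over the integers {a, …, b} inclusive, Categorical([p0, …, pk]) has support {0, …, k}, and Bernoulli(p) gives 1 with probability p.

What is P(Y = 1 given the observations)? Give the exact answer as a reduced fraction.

Enumerate traces; 144 have nonzero weight after conditioning:
  (Y=0, X=0, Z=0, V=0, W=1, U=1) weight 2/585
  (Y=0, X=0, Z=0, V=0, W=1, U=2) weight 2/585
  (Y=0, X=0, Z=0, V=0, W=1, U=3) weight 2/585
  (Y=0, X=0, Z=0, V=1, W=1, U=1) weight 1/390
  (Y=0, X=0, Z=0, V=1, W=1, U=2) weight 1/390
  (Y=0, X=0, Z=0, V=1, W=1, U=3) weight 1/390
  (Y=0, X=0, Z=0, V=2, W=1, U=1) weight 2/585
  (Y=0, X=0, Z=0, V=2, W=1, U=2) weight 2/585
  (Y=1, X=0, Z=0, V=0, W=0, U=1) weight 1/195
  (Y=2, X=0, Z=0, V=0, W=1, U=1) weight 2/585
  … 134 more
Group by Y:
  weight(Y=0) = 2/15
  weight(Y=1) = 1/5
  weight(Y=2) = 2/15
Total weight = 2/15 + 1/5 + 2/15 = 7/15
P(Y=0 | obs) = 2/15 / 7/15 = 2/7
P(Y=1 | obs) = 1/5 / 7/15 = 3/7
P(Y=2 | obs) = 2/15 / 7/15 = 2/7

P(Y = 1 | obs) = 3/7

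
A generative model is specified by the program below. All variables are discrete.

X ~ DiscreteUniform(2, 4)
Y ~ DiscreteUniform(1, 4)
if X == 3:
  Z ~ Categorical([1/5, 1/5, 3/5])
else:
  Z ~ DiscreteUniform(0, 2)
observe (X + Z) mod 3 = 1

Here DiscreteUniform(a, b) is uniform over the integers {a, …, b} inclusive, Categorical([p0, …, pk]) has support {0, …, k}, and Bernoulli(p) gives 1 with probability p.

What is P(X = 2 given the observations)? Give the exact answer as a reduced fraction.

P(X = 2 | obs) = 5/13

Enumerate traces; 12 have nonzero weight after conditioning:
  (X=2, Y=1, Z=2) weight 1/36
  (X=2, Y=2, Z=2) weight 1/36
  (X=2, Y=3, Z=2) weight 1/36
  (X=2, Y=4, Z=2) weight 1/36
  (X=3, Y=1, Z=1) weight 1/60
  (X=3, Y=2, Z=1) weight 1/60
  (X=3, Y=3, Z=1) weight 1/60
  (X=3, Y=4, Z=1) weight 1/60
  (X=4, Y=1, Z=0) weight 1/36
  … 3 more
Group by X:
  weight(X=2) = 1/9
  weight(X=3) = 1/15
  weight(X=4) = 1/9
Total weight = 1/9 + 1/15 + 1/9 = 13/45
P(X=2 | obs) = 1/9 / 13/45 = 5/13
P(X=3 | obs) = 1/15 / 13/45 = 3/13
P(X=4 | obs) = 1/9 / 13/45 = 5/13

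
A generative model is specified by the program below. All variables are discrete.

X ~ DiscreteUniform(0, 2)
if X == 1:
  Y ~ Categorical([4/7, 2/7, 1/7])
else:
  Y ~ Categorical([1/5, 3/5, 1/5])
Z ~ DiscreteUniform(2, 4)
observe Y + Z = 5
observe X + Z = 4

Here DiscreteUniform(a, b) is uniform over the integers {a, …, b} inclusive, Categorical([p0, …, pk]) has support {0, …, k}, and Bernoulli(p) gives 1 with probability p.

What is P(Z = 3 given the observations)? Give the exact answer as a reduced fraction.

P(Z = 3 | obs) = 5/26

Enumerate traces; 2 have nonzero weight after conditioning:
  (X=0, Y=1, Z=4) weight 1/15
  (X=1, Y=2, Z=3) weight 1/63
Group by Z:
  weight(Z=3) = 1/63
  weight(Z=4) = 1/15
Total weight = 1/63 + 1/15 = 26/315
P(Z=3 | obs) = 1/63 / 26/315 = 5/26
P(Z=4 | obs) = 1/15 / 26/315 = 21/26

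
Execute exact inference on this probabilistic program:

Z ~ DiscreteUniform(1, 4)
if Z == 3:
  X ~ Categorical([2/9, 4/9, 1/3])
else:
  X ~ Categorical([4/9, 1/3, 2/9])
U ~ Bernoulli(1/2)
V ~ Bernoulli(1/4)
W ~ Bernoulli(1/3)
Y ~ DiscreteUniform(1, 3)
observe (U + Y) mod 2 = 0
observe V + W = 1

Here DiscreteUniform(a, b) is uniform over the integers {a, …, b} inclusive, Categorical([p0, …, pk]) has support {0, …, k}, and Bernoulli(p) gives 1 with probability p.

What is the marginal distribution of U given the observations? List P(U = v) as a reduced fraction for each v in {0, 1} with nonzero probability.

P(U=0) = 1/3, P(U=1) = 2/3

Enumerate traces; 72 have nonzero weight after conditioning:
  (Z=1, X=0, U=0, V=0, W=1, Y=2) weight 1/216
  (Z=1, X=0, U=0, V=1, W=0, Y=2) weight 1/324
  (Z=1, X=0, U=1, V=0, W=1, Y=1) weight 1/216
  (Z=1, X=0, U=1, V=0, W=1, Y=3) weight 1/216
  (Z=1, X=0, U=1, V=1, W=0, Y=1) weight 1/324
  (Z=1, X=0, U=1, V=1, W=0, Y=3) weight 1/324
  (Z=1, X=1, U=0, V=0, W=1, Y=2) weight 1/288
  (Z=1, X=1, U=0, V=1, W=0, Y=2) weight 1/432
  … 64 more
Group by U:
  weight(U=0) = 5/72
  weight(U=1) = 5/36
Total weight = 5/72 + 5/36 = 5/24
P(U=0 | obs) = 5/72 / 5/24 = 1/3
P(U=1 | obs) = 5/36 / 5/24 = 2/3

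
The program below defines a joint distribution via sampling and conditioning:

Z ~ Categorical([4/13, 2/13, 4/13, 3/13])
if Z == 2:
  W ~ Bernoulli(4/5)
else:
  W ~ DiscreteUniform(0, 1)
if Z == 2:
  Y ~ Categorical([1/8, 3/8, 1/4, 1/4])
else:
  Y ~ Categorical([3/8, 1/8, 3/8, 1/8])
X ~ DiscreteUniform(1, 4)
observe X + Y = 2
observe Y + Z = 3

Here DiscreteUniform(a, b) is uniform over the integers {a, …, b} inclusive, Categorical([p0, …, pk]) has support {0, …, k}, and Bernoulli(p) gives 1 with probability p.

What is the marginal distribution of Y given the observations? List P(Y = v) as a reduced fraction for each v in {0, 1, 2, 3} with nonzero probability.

P(Y=0) = 3/7, P(Y=1) = 4/7

Enumerate traces; 4 have nonzero weight after conditioning:
  (Z=2, W=0, Y=1, X=1) weight 3/520
  (Z=2, W=1, Y=1, X=1) weight 3/130
  (Z=3, W=0, Y=0, X=2) weight 9/832
  (Z=3, W=1, Y=0, X=2) weight 9/832
Group by Y:
  weight(Y=0) = 9/416
  weight(Y=1) = 3/104
Total weight = 9/416 + 3/104 = 21/416
P(Y=0 | obs) = 9/416 / 21/416 = 3/7
P(Y=1 | obs) = 3/104 / 21/416 = 4/7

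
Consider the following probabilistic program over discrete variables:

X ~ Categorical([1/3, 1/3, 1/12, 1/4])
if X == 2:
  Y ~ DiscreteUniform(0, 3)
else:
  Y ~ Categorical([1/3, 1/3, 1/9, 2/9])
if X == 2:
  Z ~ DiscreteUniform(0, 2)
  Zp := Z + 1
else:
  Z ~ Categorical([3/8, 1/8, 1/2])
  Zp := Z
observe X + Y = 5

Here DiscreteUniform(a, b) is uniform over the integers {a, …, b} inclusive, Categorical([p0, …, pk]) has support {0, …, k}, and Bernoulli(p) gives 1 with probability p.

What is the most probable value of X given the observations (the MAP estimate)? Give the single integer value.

argmax_v P(X = v | obs) = 3

Enumerate traces; 6 have nonzero weight after conditioning:
  (X=2, Y=3, Z=0) weight 1/144
  (X=2, Y=3, Z=1) weight 1/144
  (X=2, Y=3, Z=2) weight 1/144
  (X=3, Y=2, Z=0) weight 1/96
  (X=3, Y=2, Z=1) weight 1/288
  (X=3, Y=2, Z=2) weight 1/72
Group by X:
  weight(X=2) = 1/48
  weight(X=3) = 1/36
Total weight = 1/48 + 1/36 = 7/144
P(X=2 | obs) = 1/48 / 7/144 = 3/7
P(X=3 | obs) = 1/36 / 7/144 = 4/7
argmax = 3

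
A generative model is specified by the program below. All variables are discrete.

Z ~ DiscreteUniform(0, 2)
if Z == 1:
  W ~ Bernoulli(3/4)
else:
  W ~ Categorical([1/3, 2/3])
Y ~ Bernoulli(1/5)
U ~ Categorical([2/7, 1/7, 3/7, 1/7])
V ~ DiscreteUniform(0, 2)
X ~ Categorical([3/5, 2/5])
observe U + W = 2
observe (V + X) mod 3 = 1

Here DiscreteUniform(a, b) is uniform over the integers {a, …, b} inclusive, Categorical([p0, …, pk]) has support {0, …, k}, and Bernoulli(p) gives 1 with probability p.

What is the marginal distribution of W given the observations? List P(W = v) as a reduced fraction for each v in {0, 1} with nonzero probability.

Enumerate traces; 24 have nonzero weight after conditioning:
  (Z=0, W=0, Y=0, U=2, V=0, X=1) weight 8/1575
  (Z=0, W=0, Y=0, U=2, V=1, X=0) weight 4/525
  (Z=0, W=0, Y=1, U=2, V=0, X=1) weight 2/1575
  (Z=0, W=0, Y=1, U=2, V=1, X=0) weight 1/525
  (Z=0, W=1, Y=0, U=1, V=0, X=1) weight 16/4725
  (Z=0, W=1, Y=0, U=1, V=1, X=0) weight 8/1575
  (Z=0, W=1, Y=1, U=1, V=0, X=1) weight 4/4725
  (Z=0, W=1, Y=1, U=1, V=1, X=0) weight 2/1575
  … 16 more
Group by W:
  weight(W=0) = 11/252
  weight(W=1) = 25/756
Total weight = 11/252 + 25/756 = 29/378
P(W=0 | obs) = 11/252 / 29/378 = 33/58
P(W=1 | obs) = 25/756 / 29/378 = 25/58

P(W=0) = 33/58, P(W=1) = 25/58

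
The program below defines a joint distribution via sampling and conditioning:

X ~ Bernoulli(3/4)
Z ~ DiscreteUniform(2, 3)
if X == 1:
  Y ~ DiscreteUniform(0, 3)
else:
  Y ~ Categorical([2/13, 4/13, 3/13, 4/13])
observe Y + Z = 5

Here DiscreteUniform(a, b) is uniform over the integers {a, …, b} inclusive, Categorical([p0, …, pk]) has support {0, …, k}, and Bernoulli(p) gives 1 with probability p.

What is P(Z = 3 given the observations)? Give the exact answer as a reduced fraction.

Enumerate traces; 4 have nonzero weight after conditioning:
  (X=0, Z=2, Y=3) weight 1/26
  (X=0, Z=3, Y=2) weight 3/104
  (X=1, Z=2, Y=3) weight 3/32
  (X=1, Z=3, Y=2) weight 3/32
Group by Z:
  weight(Z=2) = 55/416
  weight(Z=3) = 51/416
Total weight = 55/416 + 51/416 = 53/208
P(Z=2 | obs) = 55/416 / 53/208 = 55/106
P(Z=3 | obs) = 51/416 / 53/208 = 51/106

P(Z = 3 | obs) = 51/106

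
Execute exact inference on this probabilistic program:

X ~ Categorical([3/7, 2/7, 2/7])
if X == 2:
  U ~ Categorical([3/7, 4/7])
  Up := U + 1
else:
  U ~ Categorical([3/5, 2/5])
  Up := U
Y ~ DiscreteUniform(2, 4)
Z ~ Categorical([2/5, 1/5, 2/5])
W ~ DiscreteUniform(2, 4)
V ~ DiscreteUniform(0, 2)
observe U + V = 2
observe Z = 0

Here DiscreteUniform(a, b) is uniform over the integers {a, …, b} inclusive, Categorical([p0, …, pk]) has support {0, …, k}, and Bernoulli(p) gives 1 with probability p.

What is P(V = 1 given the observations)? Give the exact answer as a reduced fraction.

P(V = 1 | obs) = 22/49

Enumerate traces; 54 have nonzero weight after conditioning:
  (X=0, U=0, Y=2, Z=0, W=2, V=2) weight 2/525
  (X=0, U=0, Y=2, Z=0, W=3, V=2) weight 2/525
  (X=0, U=0, Y=2, Z=0, W=4, V=2) weight 2/525
  (X=0, U=0, Y=3, Z=0, W=2, V=2) weight 2/525
  (X=0, U=0, Y=3, Z=0, W=3, V=2) weight 2/525
  (X=0, U=0, Y=3, Z=0, W=4, V=2) weight 2/525
  (X=0, U=0, Y=4, Z=0, W=2, V=2) weight 2/525
  (X=0, U=0, Y=4, Z=0, W=3, V=2) weight 2/525
  (X=0, U=1, Y=2, Z=0, W=2, V=1) weight 4/1575
  … 45 more
Group by V:
  weight(V=1) = 44/735
  weight(V=2) = 18/245
Total weight = 44/735 + 18/245 = 2/15
P(V=1 | obs) = 44/735 / 2/15 = 22/49
P(V=2 | obs) = 18/245 / 2/15 = 27/49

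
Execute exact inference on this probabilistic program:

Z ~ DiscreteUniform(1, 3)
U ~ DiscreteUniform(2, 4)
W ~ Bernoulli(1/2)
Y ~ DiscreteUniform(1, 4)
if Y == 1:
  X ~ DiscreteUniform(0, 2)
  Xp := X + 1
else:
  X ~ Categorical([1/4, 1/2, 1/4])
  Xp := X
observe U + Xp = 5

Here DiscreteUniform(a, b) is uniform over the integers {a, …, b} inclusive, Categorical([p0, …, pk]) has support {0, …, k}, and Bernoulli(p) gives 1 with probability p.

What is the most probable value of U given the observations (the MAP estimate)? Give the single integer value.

Enumerate traces; 54 have nonzero weight after conditioning:
  (Z=1, U=2, W=0, Y=1, X=2) weight 1/216
  (Z=1, U=2, W=1, Y=1, X=2) weight 1/216
  (Z=1, U=3, W=0, Y=1, X=1) weight 1/216
  (Z=1, U=3, W=0, Y=2, X=2) weight 1/288
  (Z=1, U=3, W=0, Y=3, X=2) weight 1/288
  (Z=1, U=3, W=0, Y=4, X=2) weight 1/288
  (Z=1, U=3, W=1, Y=1, X=1) weight 1/216
  (Z=1, U=3, W=1, Y=2, X=2) weight 1/288
  (Z=1, U=4, W=0, Y=1, X=0) weight 1/216
  … 45 more
Group by U:
  weight(U=2) = 1/36
  weight(U=3) = 13/144
  weight(U=4) = 11/72
Total weight = 1/36 + 13/144 + 11/72 = 13/48
P(U=2 | obs) = 1/36 / 13/48 = 4/39
P(U=3 | obs) = 13/144 / 13/48 = 1/3
P(U=4 | obs) = 11/72 / 13/48 = 22/39
argmax = 4

argmax_v P(U = v | obs) = 4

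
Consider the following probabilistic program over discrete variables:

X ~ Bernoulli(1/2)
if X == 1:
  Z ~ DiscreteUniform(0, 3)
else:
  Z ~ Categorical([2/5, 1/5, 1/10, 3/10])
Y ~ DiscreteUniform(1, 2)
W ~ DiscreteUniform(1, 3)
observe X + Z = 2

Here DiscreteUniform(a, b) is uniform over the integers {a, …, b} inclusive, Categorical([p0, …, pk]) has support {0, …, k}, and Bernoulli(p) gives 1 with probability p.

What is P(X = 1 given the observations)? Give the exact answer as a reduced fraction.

P(X = 1 | obs) = 5/7

Enumerate traces; 12 have nonzero weight after conditioning:
  (X=0, Z=2, Y=1, W=1) weight 1/120
  (X=0, Z=2, Y=1, W=2) weight 1/120
  (X=0, Z=2, Y=1, W=3) weight 1/120
  (X=0, Z=2, Y=2, W=1) weight 1/120
  (X=0, Z=2, Y=2, W=2) weight 1/120
  (X=0, Z=2, Y=2, W=3) weight 1/120
  (X=1, Z=1, Y=1, W=1) weight 1/48
  (X=1, Z=1, Y=1, W=2) weight 1/48
  … 4 more
Group by X:
  weight(X=0) = 1/20
  weight(X=1) = 1/8
Total weight = 1/20 + 1/8 = 7/40
P(X=0 | obs) = 1/20 / 7/40 = 2/7
P(X=1 | obs) = 1/8 / 7/40 = 5/7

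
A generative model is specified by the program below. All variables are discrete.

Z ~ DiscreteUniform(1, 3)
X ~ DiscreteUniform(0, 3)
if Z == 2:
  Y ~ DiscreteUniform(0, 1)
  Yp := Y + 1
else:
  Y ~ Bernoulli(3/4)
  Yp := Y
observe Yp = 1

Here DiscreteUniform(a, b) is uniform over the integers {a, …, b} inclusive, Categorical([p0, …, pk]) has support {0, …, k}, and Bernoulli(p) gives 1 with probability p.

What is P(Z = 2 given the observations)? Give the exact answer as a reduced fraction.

Enumerate traces; 12 have nonzero weight after conditioning:
  (Z=1, X=0, Y=1) weight 1/16
  (Z=1, X=1, Y=1) weight 1/16
  (Z=1, X=2, Y=1) weight 1/16
  (Z=1, X=3, Y=1) weight 1/16
  (Z=2, X=0, Y=0) weight 1/24
  (Z=2, X=1, Y=0) weight 1/24
  (Z=2, X=2, Y=0) weight 1/24
  (Z=2, X=3, Y=0) weight 1/24
  (Z=3, X=0, Y=1) weight 1/16
  … 3 more
Group by Z:
  weight(Z=1) = 1/4
  weight(Z=2) = 1/6
  weight(Z=3) = 1/4
Total weight = 1/4 + 1/6 + 1/4 = 2/3
P(Z=1 | obs) = 1/4 / 2/3 = 3/8
P(Z=2 | obs) = 1/6 / 2/3 = 1/4
P(Z=3 | obs) = 1/4 / 2/3 = 3/8

P(Z = 2 | obs) = 1/4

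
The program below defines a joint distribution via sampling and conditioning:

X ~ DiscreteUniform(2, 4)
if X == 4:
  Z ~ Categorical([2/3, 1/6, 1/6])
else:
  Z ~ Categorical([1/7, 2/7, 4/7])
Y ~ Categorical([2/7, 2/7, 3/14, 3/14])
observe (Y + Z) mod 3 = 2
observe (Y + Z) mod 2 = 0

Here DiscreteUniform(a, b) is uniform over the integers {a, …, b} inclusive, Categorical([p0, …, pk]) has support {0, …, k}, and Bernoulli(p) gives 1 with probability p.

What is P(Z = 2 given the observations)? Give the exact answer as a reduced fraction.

Enumerate traces; 9 have nonzero weight after conditioning:
  (X=2, Z=0, Y=2) weight 1/98
  (X=2, Z=1, Y=1) weight 4/147
  (X=2, Z=2, Y=0) weight 8/147
  (X=3, Z=0, Y=2) weight 1/98
  (X=3, Z=1, Y=1) weight 4/147
  (X=3, Z=2, Y=0) weight 8/147
  (X=4, Z=0, Y=2) weight 1/21
  (X=4, Z=1, Y=1) weight 1/63
  … 1 more
Group by Z:
  weight(Z=0) = 10/147
  weight(Z=1) = 31/441
  weight(Z=2) = 55/441
Total weight = 10/147 + 31/441 + 55/441 = 116/441
P(Z=0 | obs) = 10/147 / 116/441 = 15/58
P(Z=1 | obs) = 31/441 / 116/441 = 31/116
P(Z=2 | obs) = 55/441 / 116/441 = 55/116

P(Z = 2 | obs) = 55/116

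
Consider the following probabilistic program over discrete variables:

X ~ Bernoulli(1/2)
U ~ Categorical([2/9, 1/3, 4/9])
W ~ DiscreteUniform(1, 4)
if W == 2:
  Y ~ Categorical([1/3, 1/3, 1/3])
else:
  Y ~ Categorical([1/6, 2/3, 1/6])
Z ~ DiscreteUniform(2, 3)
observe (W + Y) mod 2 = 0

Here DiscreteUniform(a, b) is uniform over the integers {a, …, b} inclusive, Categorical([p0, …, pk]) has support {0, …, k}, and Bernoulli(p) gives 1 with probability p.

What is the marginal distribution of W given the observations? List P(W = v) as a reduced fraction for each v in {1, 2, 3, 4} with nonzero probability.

Enumerate traces; 72 have nonzero weight after conditioning:
  (X=0, U=0, W=1, Y=1, Z=2) weight 1/108
  (X=0, U=0, W=1, Y=1, Z=3) weight 1/108
  (X=0, U=0, W=2, Y=0, Z=2) weight 1/216
  (X=0, U=0, W=2, Y=0, Z=3) weight 1/216
  (X=0, U=0, W=2, Y=2, Z=2) weight 1/216
  (X=0, U=0, W=2, Y=2, Z=3) weight 1/216
  (X=0, U=0, W=3, Y=1, Z=2) weight 1/108
  (X=0, U=0, W=3, Y=1, Z=3) weight 1/108
  (X=0, U=0, W=4, Y=0, Z=2) weight 1/432
  … 63 more
Group by W:
  weight(W=1) = 1/6
  weight(W=2) = 1/6
  weight(W=3) = 1/6
  weight(W=4) = 1/12
Total weight = 1/6 + 1/6 + 1/6 + 1/12 = 7/12
P(W=1 | obs) = 1/6 / 7/12 = 2/7
P(W=2 | obs) = 1/6 / 7/12 = 2/7
P(W=3 | obs) = 1/6 / 7/12 = 2/7
P(W=4 | obs) = 1/12 / 7/12 = 1/7

P(W=1) = 2/7, P(W=2) = 2/7, P(W=3) = 2/7, P(W=4) = 1/7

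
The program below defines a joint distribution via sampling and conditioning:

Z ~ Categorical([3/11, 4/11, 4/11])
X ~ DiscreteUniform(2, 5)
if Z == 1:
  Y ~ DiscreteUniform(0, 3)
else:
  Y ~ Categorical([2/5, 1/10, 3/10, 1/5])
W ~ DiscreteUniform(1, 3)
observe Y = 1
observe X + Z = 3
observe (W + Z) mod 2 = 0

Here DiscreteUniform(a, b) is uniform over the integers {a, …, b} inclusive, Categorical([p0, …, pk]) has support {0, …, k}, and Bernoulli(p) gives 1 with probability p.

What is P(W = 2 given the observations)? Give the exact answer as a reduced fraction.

Enumerate traces; 3 have nonzero weight after conditioning:
  (Z=0, X=3, Y=1, W=2) weight 1/440
  (Z=1, X=2, Y=1, W=1) weight 1/132
  (Z=1, X=2, Y=1, W=3) weight 1/132
Group by W:
  weight(W=1) = 1/132
  weight(W=2) = 1/440
  weight(W=3) = 1/132
Total weight = 1/132 + 1/440 + 1/132 = 23/1320
P(W=1 | obs) = 1/132 / 23/1320 = 10/23
P(W=2 | obs) = 1/440 / 23/1320 = 3/23
P(W=3 | obs) = 1/132 / 23/1320 = 10/23

P(W = 2 | obs) = 3/23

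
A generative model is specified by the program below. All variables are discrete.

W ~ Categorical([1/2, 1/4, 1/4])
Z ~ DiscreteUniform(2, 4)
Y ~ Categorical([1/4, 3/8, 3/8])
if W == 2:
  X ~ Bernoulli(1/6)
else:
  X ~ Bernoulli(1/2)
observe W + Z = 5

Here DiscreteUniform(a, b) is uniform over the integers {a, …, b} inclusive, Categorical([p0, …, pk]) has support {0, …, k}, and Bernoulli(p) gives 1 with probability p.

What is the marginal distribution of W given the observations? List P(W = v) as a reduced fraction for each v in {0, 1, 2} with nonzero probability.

P(W=1) = 1/2, P(W=2) = 1/2

Enumerate traces; 12 have nonzero weight after conditioning:
  (W=1, Z=4, Y=0, X=0) weight 1/96
  (W=1, Z=4, Y=0, X=1) weight 1/96
  (W=1, Z=4, Y=1, X=0) weight 1/64
  (W=1, Z=4, Y=1, X=1) weight 1/64
  (W=1, Z=4, Y=2, X=0) weight 1/64
  (W=1, Z=4, Y=2, X=1) weight 1/64
  (W=2, Z=3, Y=0, X=0) weight 5/288
  (W=2, Z=3, Y=0, X=1) weight 1/288
  … 4 more
Group by W:
  weight(W=1) = 1/12
  weight(W=2) = 1/12
Total weight = 1/12 + 1/12 = 1/6
P(W=1 | obs) = 1/12 / 1/6 = 1/2
P(W=2 | obs) = 1/12 / 1/6 = 1/2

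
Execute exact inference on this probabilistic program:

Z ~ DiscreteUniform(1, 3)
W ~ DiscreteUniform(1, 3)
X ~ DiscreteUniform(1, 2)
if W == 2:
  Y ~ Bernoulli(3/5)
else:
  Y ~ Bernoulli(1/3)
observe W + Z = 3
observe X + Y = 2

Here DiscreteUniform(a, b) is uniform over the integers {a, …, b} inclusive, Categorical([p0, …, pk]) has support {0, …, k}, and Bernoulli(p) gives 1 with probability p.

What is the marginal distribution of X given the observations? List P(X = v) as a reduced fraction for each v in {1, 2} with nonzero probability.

P(X=1) = 7/15, P(X=2) = 8/15

Enumerate traces; 4 have nonzero weight after conditioning:
  (Z=1, W=2, X=1, Y=1) weight 1/30
  (Z=1, W=2, X=2, Y=0) weight 1/45
  (Z=2, W=1, X=1, Y=1) weight 1/54
  (Z=2, W=1, X=2, Y=0) weight 1/27
Group by X:
  weight(X=1) = 7/135
  weight(X=2) = 8/135
Total weight = 7/135 + 8/135 = 1/9
P(X=1 | obs) = 7/135 / 1/9 = 7/15
P(X=2 | obs) = 8/135 / 1/9 = 8/15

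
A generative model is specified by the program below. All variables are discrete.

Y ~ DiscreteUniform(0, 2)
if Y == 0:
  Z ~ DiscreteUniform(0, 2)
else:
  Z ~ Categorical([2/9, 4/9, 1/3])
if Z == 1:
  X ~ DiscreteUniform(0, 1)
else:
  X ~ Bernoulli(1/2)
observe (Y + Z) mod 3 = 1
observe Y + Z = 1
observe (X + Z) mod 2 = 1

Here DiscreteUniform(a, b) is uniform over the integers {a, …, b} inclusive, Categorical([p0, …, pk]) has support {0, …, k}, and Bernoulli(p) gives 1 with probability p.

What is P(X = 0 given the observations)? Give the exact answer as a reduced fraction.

P(X = 0 | obs) = 3/5

Enumerate traces; 2 have nonzero weight after conditioning:
  (Y=0, Z=1, X=0) weight 1/18
  (Y=1, Z=0, X=1) weight 1/27
Group by X:
  weight(X=0) = 1/18
  weight(X=1) = 1/27
Total weight = 1/18 + 1/27 = 5/54
P(X=0 | obs) = 1/18 / 5/54 = 3/5
P(X=1 | obs) = 1/27 / 5/54 = 2/5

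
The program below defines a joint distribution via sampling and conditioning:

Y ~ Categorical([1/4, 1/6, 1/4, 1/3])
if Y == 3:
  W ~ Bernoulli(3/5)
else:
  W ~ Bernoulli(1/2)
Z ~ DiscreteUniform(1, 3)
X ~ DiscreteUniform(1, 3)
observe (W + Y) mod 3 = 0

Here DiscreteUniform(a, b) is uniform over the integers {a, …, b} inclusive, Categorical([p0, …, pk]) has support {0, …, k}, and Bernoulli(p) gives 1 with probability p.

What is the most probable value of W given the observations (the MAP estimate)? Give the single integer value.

argmax_v P(W = v | obs) = 0

Enumerate traces; 27 have nonzero weight after conditioning:
  (Y=0, W=0, Z=1, X=1) weight 1/72
  (Y=0, W=0, Z=1, X=2) weight 1/72
  (Y=0, W=0, Z=1, X=3) weight 1/72
  (Y=0, W=0, Z=2, X=1) weight 1/72
  (Y=0, W=0, Z=2, X=2) weight 1/72
  (Y=0, W=0, Z=2, X=3) weight 1/72
  (Y=0, W=0, Z=3, X=1) weight 1/72
  (Y=0, W=0, Z=3, X=2) weight 1/72
  (Y=2, W=1, Z=1, X=1) weight 1/72
  … 18 more
Group by W:
  weight(W=0) = 31/120
  weight(W=1) = 1/8
Total weight = 31/120 + 1/8 = 23/60
P(W=0 | obs) = 31/120 / 23/60 = 31/46
P(W=1 | obs) = 1/8 / 23/60 = 15/46
argmax = 0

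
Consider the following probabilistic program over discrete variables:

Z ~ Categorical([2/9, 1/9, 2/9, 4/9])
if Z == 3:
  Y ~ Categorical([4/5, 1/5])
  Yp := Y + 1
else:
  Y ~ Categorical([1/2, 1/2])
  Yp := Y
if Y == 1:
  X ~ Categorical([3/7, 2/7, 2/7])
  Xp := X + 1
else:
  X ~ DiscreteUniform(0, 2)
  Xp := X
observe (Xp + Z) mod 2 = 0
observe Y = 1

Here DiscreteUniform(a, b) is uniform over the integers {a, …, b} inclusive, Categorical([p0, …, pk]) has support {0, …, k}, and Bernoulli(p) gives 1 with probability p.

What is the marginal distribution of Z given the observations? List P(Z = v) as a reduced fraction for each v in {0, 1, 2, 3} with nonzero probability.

P(Z=0) = 4/21, P(Z=1) = 5/21, P(Z=2) = 4/21, P(Z=3) = 8/21

Enumerate traces; 6 have nonzero weight after conditioning:
  (Z=0, Y=1, X=1) weight 2/63
  (Z=1, Y=1, X=0) weight 1/42
  (Z=1, Y=1, X=2) weight 1/63
  (Z=2, Y=1, X=1) weight 2/63
  (Z=3, Y=1, X=0) weight 4/105
  (Z=3, Y=1, X=2) weight 8/315
Group by Z:
  weight(Z=0) = 2/63
  weight(Z=1) = 5/126
  weight(Z=2) = 2/63
  weight(Z=3) = 4/63
Total weight = 2/63 + 5/126 + 2/63 + 4/63 = 1/6
P(Z=0 | obs) = 2/63 / 1/6 = 4/21
P(Z=1 | obs) = 5/126 / 1/6 = 5/21
P(Z=2 | obs) = 2/63 / 1/6 = 4/21
P(Z=3 | obs) = 4/63 / 1/6 = 8/21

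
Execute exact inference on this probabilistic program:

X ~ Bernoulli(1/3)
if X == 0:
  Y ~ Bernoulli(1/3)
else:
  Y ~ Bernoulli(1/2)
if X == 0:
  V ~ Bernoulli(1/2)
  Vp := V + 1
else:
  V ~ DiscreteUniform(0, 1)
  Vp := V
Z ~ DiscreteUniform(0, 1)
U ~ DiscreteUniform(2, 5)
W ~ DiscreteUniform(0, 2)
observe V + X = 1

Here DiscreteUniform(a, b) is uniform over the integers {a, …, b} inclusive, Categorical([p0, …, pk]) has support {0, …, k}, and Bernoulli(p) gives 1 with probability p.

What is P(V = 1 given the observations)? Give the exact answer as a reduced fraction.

P(V = 1 | obs) = 2/3

Enumerate traces; 96 have nonzero weight after conditioning:
  (X=0, Y=0, V=1, Z=0, U=2, W=0) weight 1/108
  (X=0, Y=0, V=1, Z=0, U=2, W=1) weight 1/108
  (X=0, Y=0, V=1, Z=0, U=2, W=2) weight 1/108
  (X=0, Y=0, V=1, Z=0, U=3, W=0) weight 1/108
  (X=0, Y=0, V=1, Z=0, U=3, W=1) weight 1/108
  (X=0, Y=0, V=1, Z=0, U=3, W=2) weight 1/108
  (X=0, Y=0, V=1, Z=0, U=4, W=0) weight 1/108
  (X=0, Y=0, V=1, Z=0, U=4, W=1) weight 1/108
  (X=1, Y=0, V=0, Z=0, U=2, W=0) weight 1/288
  … 87 more
Group by V:
  weight(V=0) = 1/6
  weight(V=1) = 1/3
Total weight = 1/6 + 1/3 = 1/2
P(V=0 | obs) = 1/6 / 1/2 = 1/3
P(V=1 | obs) = 1/3 / 1/2 = 2/3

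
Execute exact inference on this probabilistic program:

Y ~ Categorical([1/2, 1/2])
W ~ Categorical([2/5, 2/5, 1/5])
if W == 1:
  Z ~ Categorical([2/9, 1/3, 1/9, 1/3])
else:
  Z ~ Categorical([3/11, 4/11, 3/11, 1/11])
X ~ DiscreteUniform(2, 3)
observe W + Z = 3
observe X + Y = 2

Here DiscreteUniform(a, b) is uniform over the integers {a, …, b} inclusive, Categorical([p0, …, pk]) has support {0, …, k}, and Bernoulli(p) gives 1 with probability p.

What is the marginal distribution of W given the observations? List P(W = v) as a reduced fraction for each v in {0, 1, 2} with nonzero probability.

Enumerate traces; 3 have nonzero weight after conditioning:
  (Y=0, W=0, Z=3, X=2) weight 1/110
  (Y=0, W=1, Z=2, X=2) weight 1/90
  (Y=0, W=2, Z=1, X=2) weight 1/55
Group by W:
  weight(W=0) = 1/110
  weight(W=1) = 1/90
  weight(W=2) = 1/55
Total weight = 1/110 + 1/90 + 1/55 = 19/495
P(W=0 | obs) = 1/110 / 19/495 = 9/38
P(W=1 | obs) = 1/90 / 19/495 = 11/38
P(W=2 | obs) = 1/55 / 19/495 = 9/19

P(W=0) = 9/38, P(W=1) = 11/38, P(W=2) = 9/19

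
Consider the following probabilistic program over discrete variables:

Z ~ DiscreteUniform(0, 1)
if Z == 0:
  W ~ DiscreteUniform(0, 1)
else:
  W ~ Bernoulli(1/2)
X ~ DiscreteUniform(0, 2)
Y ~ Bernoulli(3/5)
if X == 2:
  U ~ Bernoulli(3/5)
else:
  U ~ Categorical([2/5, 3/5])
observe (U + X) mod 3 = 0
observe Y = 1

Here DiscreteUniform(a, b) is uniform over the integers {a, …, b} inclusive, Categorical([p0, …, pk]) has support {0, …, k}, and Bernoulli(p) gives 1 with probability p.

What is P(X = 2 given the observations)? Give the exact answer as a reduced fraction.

P(X = 2 | obs) = 3/5

Enumerate traces; 8 have nonzero weight after conditioning:
  (Z=0, W=0, X=0, Y=1, U=0) weight 1/50
  (Z=0, W=0, X=2, Y=1, U=1) weight 3/100
  (Z=0, W=1, X=0, Y=1, U=0) weight 1/50
  (Z=0, W=1, X=2, Y=1, U=1) weight 3/100
  (Z=1, W=0, X=0, Y=1, U=0) weight 1/50
  (Z=1, W=0, X=2, Y=1, U=1) weight 3/100
  (Z=1, W=1, X=0, Y=1, U=0) weight 1/50
  (Z=1, W=1, X=2, Y=1, U=1) weight 3/100
Group by X:
  weight(X=0) = 2/25
  weight(X=2) = 3/25
Total weight = 2/25 + 3/25 = 1/5
P(X=0 | obs) = 2/25 / 1/5 = 2/5
P(X=2 | obs) = 3/25 / 1/5 = 3/5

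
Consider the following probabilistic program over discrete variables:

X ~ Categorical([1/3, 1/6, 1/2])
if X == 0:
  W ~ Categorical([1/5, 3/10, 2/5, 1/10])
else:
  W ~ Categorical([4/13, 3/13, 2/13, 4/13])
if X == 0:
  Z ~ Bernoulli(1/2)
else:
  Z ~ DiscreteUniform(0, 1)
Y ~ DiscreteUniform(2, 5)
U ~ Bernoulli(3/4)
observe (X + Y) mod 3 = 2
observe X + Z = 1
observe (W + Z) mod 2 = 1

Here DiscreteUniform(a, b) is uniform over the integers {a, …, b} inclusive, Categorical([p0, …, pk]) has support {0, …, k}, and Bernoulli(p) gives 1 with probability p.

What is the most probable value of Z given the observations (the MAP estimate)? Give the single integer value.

argmax_v P(Z = v | obs) = 1

Enumerate traces; 12 have nonzero weight after conditioning:
  (X=0, W=0, Z=1, Y=2, U=0) weight 1/480
  (X=0, W=0, Z=1, Y=2, U=1) weight 1/160
  (X=0, W=0, Z=1, Y=5, U=0) weight 1/480
  (X=0, W=0, Z=1, Y=5, U=1) weight 1/160
  (X=0, W=2, Z=1, Y=2, U=0) weight 1/240
  (X=0, W=2, Z=1, Y=2, U=1) weight 1/80
  (X=0, W=2, Z=1, Y=5, U=0) weight 1/240
  (X=0, W=2, Z=1, Y=5, U=1) weight 1/80
  (X=1, W=1, Z=0, Y=4, U=0) weight 1/832
  … 3 more
Group by Z:
  weight(Z=0) = 7/624
  weight(Z=1) = 1/20
Total weight = 7/624 + 1/20 = 191/3120
P(Z=0 | obs) = 7/624 / 191/3120 = 35/191
P(Z=1 | obs) = 1/20 / 191/3120 = 156/191
argmax = 1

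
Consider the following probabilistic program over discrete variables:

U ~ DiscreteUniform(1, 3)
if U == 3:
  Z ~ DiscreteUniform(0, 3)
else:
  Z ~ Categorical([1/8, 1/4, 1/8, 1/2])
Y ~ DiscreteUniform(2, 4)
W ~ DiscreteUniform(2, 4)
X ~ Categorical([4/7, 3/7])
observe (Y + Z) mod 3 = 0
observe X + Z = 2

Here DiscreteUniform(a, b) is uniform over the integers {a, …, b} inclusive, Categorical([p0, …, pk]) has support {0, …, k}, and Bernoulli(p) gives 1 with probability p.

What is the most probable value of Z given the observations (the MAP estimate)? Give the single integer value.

argmax_v P(Z = v | obs) = 1

Enumerate traces; 18 have nonzero weight after conditioning:
  (U=1, Z=1, Y=2, W=2, X=1) weight 1/252
  (U=1, Z=1, Y=2, W=3, X=1) weight 1/252
  (U=1, Z=1, Y=2, W=4, X=1) weight 1/252
  (U=1, Z=2, Y=4, W=2, X=0) weight 1/378
  (U=1, Z=2, Y=4, W=3, X=0) weight 1/378
  (U=1, Z=2, Y=4, W=4, X=0) weight 1/378
  (U=2, Z=1, Y=2, W=2, X=1) weight 1/252
  (U=2, Z=1, Y=2, W=3, X=1) weight 1/252
  … 10 more
Group by Z:
  weight(Z=1) = 1/28
  weight(Z=2) = 2/63
Total weight = 1/28 + 2/63 = 17/252
P(Z=1 | obs) = 1/28 / 17/252 = 9/17
P(Z=2 | obs) = 2/63 / 17/252 = 8/17
argmax = 1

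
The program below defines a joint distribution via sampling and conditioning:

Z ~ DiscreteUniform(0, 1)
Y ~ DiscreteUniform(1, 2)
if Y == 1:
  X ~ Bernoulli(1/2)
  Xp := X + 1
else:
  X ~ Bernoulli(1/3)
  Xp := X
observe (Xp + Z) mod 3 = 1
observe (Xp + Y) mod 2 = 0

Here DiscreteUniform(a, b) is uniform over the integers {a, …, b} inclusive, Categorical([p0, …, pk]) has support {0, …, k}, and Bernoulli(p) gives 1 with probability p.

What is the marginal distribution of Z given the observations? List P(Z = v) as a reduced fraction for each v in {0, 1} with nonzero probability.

Enumerate traces; 2 have nonzero weight after conditioning:
  (Z=0, Y=1, X=0) weight 1/8
  (Z=1, Y=2, X=0) weight 1/6
Group by Z:
  weight(Z=0) = 1/8
  weight(Z=1) = 1/6
Total weight = 1/8 + 1/6 = 7/24
P(Z=0 | obs) = 1/8 / 7/24 = 3/7
P(Z=1 | obs) = 1/6 / 7/24 = 4/7

P(Z=0) = 3/7, P(Z=1) = 4/7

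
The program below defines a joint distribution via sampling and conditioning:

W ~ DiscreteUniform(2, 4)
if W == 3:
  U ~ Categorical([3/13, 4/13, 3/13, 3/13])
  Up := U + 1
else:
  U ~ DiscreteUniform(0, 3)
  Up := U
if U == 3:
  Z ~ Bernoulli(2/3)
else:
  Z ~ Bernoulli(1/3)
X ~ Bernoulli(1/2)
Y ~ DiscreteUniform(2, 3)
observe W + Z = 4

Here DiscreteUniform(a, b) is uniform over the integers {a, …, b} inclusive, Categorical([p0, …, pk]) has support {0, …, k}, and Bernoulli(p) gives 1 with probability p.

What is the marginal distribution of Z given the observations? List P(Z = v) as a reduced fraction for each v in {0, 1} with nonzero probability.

Enumerate traces; 32 have nonzero weight after conditioning:
  (W=3, U=0, Z=1, X=0, Y=2) weight 1/156
  (W=3, U=0, Z=1, X=0, Y=3) weight 1/156
  (W=3, U=0, Z=1, X=1, Y=2) weight 1/156
  (W=3, U=0, Z=1, X=1, Y=3) weight 1/156
  (W=3, U=1, Z=1, X=0, Y=2) weight 1/117
  (W=3, U=1, Z=1, X=0, Y=3) weight 1/117
  (W=3, U=1, Z=1, X=1, Y=2) weight 1/117
  (W=3, U=1, Z=1, X=1, Y=3) weight 1/117
  (W=4, U=0, Z=0, X=0, Y=2) weight 1/72
  … 23 more
Group by Z:
  weight(Z=0) = 7/36
  weight(Z=1) = 16/117
Total weight = 7/36 + 16/117 = 155/468
P(Z=0 | obs) = 7/36 / 155/468 = 91/155
P(Z=1 | obs) = 16/117 / 155/468 = 64/155

P(Z=0) = 91/155, P(Z=1) = 64/155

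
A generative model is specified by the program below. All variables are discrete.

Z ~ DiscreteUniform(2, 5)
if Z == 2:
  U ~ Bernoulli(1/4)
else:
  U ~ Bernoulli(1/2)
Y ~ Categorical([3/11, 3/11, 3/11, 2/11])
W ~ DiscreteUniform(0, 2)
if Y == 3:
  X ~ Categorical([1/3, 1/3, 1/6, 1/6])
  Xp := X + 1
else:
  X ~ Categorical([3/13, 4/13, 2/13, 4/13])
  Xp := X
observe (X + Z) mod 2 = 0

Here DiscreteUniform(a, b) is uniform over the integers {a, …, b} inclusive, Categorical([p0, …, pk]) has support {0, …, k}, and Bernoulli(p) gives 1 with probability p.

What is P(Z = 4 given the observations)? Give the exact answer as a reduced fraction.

P(Z = 4 | obs) = 29/143

Enumerate traces; 192 have nonzero weight after conditioning:
  (Z=2, U=0, Y=0, W=0, X=0) weight 9/2288
  (Z=2, U=0, Y=0, W=0, X=2) weight 3/1144
  (Z=2, U=0, Y=0, W=1, X=0) weight 9/2288
  (Z=2, U=0, Y=0, W=1, X=2) weight 3/1144
  (Z=2, U=0, Y=0, W=2, X=0) weight 9/2288
  (Z=2, U=0, Y=0, W=2, X=2) weight 3/1144
  (Z=2, U=0, Y=1, W=0, X=0) weight 9/2288
  (Z=2, U=0, Y=1, W=0, X=2) weight 3/1144
  (Z=3, U=0, Y=0, W=0, X=1) weight 1/286
  (Z=4, U=0, Y=0, W=0, X=0) weight 3/1144
  … 182 more
Group by Z:
  weight(Z=2) = 29/286
  weight(Z=3) = 85/572
  weight(Z=4) = 29/286
  weight(Z=5) = 85/572
Total weight = 29/286 + 85/572 + 29/286 + 85/572 = 1/2
P(Z=2 | obs) = 29/286 / 1/2 = 29/143
P(Z=3 | obs) = 85/572 / 1/2 = 85/286
P(Z=4 | obs) = 29/286 / 1/2 = 29/143
P(Z=5 | obs) = 85/572 / 1/2 = 85/286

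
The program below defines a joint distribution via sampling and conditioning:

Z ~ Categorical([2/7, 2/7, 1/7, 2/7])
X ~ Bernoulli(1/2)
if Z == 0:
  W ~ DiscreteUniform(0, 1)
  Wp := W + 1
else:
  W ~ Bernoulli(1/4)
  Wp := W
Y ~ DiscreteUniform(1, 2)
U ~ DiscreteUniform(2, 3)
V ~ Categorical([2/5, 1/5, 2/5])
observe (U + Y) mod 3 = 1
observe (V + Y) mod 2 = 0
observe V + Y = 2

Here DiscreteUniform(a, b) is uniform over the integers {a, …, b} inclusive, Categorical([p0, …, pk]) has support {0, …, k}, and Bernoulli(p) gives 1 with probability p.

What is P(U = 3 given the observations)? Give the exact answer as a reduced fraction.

P(U = 3 | obs) = 1/3

Enumerate traces; 32 have nonzero weight after conditioning:
  (Z=0, X=0, W=0, Y=1, U=3, V=1) weight 1/280
  (Z=0, X=0, W=0, Y=2, U=2, V=0) weight 1/140
  (Z=0, X=0, W=1, Y=1, U=3, V=1) weight 1/280
  (Z=0, X=0, W=1, Y=2, U=2, V=0) weight 1/140
  (Z=0, X=1, W=0, Y=1, U=3, V=1) weight 1/280
  (Z=0, X=1, W=0, Y=2, U=2, V=0) weight 1/140
  (Z=0, X=1, W=1, Y=1, U=3, V=1) weight 1/280
  (Z=0, X=1, W=1, Y=2, U=2, V=0) weight 1/140
  … 24 more
Group by U:
  weight(U=2) = 1/10
  weight(U=3) = 1/20
Total weight = 1/10 + 1/20 = 3/20
P(U=2 | obs) = 1/10 / 3/20 = 2/3
P(U=3 | obs) = 1/20 / 3/20 = 1/3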